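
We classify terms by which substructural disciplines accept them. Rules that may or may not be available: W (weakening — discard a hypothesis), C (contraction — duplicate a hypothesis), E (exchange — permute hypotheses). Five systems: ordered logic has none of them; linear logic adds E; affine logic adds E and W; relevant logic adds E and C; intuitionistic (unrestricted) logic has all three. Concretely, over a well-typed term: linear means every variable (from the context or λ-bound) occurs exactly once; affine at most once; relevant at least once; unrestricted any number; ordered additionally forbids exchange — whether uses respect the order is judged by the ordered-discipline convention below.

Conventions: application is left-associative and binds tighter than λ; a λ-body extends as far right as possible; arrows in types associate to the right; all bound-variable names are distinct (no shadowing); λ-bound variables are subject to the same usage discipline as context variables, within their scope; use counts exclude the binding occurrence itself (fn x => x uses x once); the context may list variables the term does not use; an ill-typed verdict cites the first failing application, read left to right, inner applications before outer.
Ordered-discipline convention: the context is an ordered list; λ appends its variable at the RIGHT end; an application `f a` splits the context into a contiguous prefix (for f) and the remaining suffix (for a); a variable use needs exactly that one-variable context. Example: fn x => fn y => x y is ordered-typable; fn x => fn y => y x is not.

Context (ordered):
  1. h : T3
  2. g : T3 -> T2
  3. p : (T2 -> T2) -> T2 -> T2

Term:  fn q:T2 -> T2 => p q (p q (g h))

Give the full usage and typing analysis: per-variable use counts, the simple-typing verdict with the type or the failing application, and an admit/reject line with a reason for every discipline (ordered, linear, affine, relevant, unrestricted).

counts: h: 1, g: 1, p: 2, q [bound]: 2
uses in reading order: p, q, p, q, g, h
typing: well-typed at (T2 -> T2) -> T2
ordered ✗ (needs contraction — p ×2, q ×2)
linear ✗ (needs contraction — p ×2, q ×2)
affine ✗ (needs contraction — p ×2, q ×2)
relevant ✓ (at least one use each (h, g, p, q))
unrestricted ✓ (simply typable at (T2 -> T2) -> T2; W, C, E all held)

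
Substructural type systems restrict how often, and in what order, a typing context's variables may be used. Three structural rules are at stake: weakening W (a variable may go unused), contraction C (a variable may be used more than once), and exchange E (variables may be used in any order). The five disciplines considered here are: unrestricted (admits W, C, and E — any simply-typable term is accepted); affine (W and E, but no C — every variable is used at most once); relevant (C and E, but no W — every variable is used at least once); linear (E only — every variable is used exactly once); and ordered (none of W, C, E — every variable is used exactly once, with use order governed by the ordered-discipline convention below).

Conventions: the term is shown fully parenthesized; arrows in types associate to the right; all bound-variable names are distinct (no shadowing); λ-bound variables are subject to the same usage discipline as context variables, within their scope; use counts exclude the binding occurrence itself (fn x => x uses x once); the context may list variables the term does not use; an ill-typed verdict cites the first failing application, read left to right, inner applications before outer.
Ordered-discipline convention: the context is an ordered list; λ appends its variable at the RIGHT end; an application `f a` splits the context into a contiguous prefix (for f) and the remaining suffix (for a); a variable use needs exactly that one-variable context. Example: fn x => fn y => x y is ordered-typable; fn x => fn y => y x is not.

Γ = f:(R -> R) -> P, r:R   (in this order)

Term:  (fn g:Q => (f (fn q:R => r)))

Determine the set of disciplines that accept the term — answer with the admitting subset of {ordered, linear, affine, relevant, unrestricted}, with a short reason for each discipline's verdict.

admitted by: affine, unrestricted
usage: f=1; r=1; g (bound)=0; q (bound)=0
uses in reading order: f, r
typing: the term checks, with type Q -> P
ordered: ✗ — needs weakening: g, q unused
linear: ✗ — needs weakening: g, q unused
affine: ✓ — none of f, r, g, q used more than once
relevant: ✗ — needs weakening: g, q unused
unrestricted: ✓ — typability at Q -> P is all that's needed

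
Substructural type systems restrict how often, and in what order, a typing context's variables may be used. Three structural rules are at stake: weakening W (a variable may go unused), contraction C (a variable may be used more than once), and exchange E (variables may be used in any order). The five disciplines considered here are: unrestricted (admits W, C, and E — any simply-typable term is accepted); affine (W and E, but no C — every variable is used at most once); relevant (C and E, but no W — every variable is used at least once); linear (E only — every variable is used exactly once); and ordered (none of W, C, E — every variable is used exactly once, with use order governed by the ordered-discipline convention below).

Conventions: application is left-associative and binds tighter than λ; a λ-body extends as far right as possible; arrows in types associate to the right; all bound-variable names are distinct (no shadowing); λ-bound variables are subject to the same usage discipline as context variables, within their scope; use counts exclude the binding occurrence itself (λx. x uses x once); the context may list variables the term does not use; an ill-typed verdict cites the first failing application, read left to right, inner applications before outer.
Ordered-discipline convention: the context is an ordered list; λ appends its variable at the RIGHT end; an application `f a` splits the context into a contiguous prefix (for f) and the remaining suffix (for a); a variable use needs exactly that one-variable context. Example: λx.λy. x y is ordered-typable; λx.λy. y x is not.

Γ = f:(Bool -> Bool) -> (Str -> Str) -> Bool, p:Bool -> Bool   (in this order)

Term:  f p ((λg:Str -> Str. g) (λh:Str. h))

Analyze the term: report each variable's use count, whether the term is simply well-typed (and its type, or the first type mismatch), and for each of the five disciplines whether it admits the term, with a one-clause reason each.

use counts: f: 1; p: 1; g (λ-bound): 1; h (λ-bound): 1
order of uses: f, p, g, h
typing: well-typed — term : Bool
ordered: ✓, f, p, g, h: once each, no exchange needed
linear: ✓, f, p, g, h: one use apiece
affine: ✓, f, p, g, h: no repeats, contraction unneeded
relevant: ✓, at least one use each (f, p, g, h)
unrestricted: ✓, well-typed at Bool; no restrictions here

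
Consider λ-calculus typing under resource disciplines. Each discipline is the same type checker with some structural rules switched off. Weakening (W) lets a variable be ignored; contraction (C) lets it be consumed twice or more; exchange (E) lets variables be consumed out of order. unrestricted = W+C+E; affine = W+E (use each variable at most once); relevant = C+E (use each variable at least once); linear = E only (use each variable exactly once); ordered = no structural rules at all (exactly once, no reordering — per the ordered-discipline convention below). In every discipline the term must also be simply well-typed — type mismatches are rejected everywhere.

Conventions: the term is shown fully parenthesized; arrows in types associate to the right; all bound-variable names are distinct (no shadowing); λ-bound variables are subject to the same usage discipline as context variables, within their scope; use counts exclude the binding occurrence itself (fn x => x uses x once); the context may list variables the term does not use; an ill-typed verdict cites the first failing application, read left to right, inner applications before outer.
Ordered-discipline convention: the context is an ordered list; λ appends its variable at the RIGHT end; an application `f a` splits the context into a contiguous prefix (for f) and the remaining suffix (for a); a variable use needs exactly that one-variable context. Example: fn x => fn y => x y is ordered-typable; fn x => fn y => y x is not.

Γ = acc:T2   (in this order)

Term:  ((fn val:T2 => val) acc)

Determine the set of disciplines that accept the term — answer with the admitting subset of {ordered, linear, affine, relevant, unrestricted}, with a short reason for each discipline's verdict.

admitted by: ordered, linear, affine, relevant, unrestricted
counts: acc: 1×; val [bound]: 1×
use order (left to right): val, acc
typing: well-typed at T2
ordered ✓ (acc, val once each; derivable with no W/C/E)
linear ✓ (single use per variable (acc, val))
affine ✓ (acc, val: no repeats, contraction unneeded)
relevant ✓ (at least one use each (acc, val))
unrestricted ✓ (simply typable at T2; W, C, E all held)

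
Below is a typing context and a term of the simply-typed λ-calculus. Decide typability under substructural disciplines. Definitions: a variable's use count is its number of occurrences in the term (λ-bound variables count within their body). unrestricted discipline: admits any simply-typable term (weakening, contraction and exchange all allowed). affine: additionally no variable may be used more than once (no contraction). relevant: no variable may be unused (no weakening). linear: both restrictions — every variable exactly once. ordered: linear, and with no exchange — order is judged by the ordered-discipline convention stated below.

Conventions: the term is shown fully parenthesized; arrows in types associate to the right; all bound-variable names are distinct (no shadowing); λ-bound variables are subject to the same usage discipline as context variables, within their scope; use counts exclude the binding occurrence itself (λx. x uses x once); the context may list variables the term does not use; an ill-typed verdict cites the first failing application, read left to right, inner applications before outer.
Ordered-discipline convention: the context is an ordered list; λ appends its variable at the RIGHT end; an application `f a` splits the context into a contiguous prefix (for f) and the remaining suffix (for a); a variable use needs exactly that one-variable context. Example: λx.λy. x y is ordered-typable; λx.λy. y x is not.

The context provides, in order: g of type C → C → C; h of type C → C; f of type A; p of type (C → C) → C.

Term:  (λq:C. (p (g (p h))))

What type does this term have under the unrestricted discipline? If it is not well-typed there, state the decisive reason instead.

term : C → C
variable uses: g: 1, h: 1, f: 0, p: 2, q (λ-bound): 0
left-to-right use order: p, g, p, h
typing: well-typed at C → C
all disciplines: ordered ✗ | linear ✗ | affine ✗ | relevant ✗ | unrestricted ✓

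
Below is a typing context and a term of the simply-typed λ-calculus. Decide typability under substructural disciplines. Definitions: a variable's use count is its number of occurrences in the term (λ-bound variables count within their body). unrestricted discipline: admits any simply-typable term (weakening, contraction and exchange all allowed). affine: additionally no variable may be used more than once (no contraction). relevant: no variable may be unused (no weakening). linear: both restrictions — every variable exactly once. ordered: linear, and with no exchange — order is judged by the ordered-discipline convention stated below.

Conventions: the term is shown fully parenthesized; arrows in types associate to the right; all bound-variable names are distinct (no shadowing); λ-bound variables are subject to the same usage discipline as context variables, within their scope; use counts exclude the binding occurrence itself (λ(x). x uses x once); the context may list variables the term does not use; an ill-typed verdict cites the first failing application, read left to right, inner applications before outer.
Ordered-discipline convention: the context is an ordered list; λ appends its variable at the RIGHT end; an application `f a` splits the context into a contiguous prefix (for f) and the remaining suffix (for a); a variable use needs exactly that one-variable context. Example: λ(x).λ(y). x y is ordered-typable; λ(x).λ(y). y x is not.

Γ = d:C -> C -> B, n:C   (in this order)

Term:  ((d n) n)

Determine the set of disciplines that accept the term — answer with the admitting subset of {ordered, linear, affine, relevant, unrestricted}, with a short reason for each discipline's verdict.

admitting disciplines: relevant, unrestricted
variable uses: d: 1, n: 2
use order (left to right): d, n, n
typing: well-typed — term : B
ordered: ✗, n ×2 used more than once (contraction)
linear: ✗, n ×2 used more than once (contraction)
affine: ✗, n ×2 used more than once (contraction)
relevant: ✓, d, n: all used, weakening unneeded
unrestricted: ✓, typability at B is all that's needed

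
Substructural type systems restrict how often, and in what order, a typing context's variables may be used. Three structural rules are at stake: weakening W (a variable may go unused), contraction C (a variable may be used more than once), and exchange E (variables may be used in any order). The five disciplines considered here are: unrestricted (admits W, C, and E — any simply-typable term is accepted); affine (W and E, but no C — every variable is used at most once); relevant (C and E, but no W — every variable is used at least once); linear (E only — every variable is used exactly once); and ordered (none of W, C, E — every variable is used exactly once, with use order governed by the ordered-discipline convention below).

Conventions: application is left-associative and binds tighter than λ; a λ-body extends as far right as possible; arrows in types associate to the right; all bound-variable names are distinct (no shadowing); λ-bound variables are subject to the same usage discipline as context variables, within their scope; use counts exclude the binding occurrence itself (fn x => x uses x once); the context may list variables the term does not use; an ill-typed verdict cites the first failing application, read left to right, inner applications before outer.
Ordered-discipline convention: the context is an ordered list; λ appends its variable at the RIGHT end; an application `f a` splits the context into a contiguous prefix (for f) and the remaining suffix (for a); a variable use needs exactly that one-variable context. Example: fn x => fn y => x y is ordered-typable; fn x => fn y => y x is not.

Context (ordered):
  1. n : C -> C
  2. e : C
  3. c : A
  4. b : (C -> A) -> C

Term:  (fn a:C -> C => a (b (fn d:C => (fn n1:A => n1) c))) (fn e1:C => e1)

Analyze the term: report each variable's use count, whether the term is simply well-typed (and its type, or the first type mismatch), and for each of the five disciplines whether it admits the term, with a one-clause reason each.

usage: n: 0×; e: 0×; c: 1×; b: 1×; a (λ-bound): 1×; d (λ-bound): 0×; n1 (λ-bound): 1×; e1 (λ-bound): 1×
uses in reading order: a, b, n1, c, e1
typing: ✓ — C
ordered: ✗, unused: n, e, d — weakening required
linear: ✗, unused: n, e, d — weakening required
affine: ✓, at most one use each (n, e, c, b, a, d, n1, e1)
relevant: ✗, unused: n, e, d — weakening required
unrestricted: ✓, simply typable at C; W, C, E all held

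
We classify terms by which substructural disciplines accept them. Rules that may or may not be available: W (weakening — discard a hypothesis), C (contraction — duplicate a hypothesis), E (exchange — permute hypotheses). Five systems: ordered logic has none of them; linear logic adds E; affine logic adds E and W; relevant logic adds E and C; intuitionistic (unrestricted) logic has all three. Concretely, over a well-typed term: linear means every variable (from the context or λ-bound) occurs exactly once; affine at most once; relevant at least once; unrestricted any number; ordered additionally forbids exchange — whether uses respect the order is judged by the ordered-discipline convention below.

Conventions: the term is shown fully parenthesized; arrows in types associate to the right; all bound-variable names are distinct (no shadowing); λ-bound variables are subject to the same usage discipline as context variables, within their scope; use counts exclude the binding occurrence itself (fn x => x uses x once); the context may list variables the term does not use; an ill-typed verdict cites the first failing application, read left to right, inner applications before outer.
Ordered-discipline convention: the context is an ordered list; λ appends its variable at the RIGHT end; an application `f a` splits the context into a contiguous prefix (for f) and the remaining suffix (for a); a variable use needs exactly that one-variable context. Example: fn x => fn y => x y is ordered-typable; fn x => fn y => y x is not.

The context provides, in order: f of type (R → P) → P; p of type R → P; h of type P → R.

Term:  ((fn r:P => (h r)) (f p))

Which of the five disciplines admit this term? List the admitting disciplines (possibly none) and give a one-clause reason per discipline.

accepted by: linear, affine, relevant, unrestricted
counts: f=1; p=1; h=1; r (λ-bound)=1
uses in reading order: h, r, f, p
typing: well-typed at R
ordered: ✗, use order h, r, f, p needs exchange
linear: ✓, f, p, h, r: one use apiece
affine: ✓, at most one use each (f, p, h, r)
relevant: ✓, at least one use each (f, p, h, r)
unrestricted: ✓, well-typed at R; no restrictions here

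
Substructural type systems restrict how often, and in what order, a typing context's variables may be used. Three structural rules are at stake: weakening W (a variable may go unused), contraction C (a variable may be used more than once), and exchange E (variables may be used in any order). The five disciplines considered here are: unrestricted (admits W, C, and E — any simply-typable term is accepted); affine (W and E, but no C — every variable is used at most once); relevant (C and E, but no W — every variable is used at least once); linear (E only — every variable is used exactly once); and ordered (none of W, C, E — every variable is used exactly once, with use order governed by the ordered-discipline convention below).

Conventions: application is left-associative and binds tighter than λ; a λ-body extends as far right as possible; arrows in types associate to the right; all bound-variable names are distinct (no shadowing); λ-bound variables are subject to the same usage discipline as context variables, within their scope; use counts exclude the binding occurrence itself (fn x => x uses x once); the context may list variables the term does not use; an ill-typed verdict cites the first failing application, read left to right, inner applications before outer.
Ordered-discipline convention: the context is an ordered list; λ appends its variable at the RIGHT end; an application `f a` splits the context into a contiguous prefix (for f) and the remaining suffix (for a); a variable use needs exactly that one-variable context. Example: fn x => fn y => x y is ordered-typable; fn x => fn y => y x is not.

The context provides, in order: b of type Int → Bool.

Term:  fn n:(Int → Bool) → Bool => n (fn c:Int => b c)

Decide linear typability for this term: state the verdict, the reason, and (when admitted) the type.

yes — each of b, n, c used exactly once; term : ((Int → Bool) → Bool) → Bool
usage: b: 1; n [bound]: 1; c [bound]: 1
uses in reading order: n, b, c
typing: well-typed at ((Int → Bool) → Bool) → Bool
summary: ordered ✗ | linear ✓ | affine ✓ | relevant ✓ | unrestricted ✓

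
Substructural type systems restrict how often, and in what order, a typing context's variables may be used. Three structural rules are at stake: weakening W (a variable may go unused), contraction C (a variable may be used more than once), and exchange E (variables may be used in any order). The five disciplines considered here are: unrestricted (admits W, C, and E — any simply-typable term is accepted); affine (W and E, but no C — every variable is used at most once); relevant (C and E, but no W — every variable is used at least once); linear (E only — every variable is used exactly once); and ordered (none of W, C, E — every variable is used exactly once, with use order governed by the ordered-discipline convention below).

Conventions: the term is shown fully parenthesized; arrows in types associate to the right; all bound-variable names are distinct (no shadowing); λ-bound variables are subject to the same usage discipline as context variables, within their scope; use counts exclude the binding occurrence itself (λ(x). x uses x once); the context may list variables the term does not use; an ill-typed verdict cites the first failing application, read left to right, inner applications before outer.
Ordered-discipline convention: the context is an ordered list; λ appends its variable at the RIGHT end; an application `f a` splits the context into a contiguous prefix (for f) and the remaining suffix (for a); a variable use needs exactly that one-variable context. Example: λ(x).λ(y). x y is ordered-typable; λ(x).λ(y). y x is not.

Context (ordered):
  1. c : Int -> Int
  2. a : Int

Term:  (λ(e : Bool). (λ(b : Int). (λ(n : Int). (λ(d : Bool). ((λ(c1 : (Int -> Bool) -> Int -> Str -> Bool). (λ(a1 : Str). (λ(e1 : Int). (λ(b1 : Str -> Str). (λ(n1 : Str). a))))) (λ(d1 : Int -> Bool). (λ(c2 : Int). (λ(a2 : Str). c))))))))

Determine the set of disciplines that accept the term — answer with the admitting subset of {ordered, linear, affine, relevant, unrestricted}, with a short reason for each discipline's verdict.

admitted by: none
counts: c: 1×; a: 1×; e (bound): 0×; b (bound): 0×; n (bound): 0×; d (bound): 0×; c1 (bound): 0×; a1 (bound): 0×; e1 (bound): 0×; b1 (bound): 0×; n1 (bound): 0×; d1 (bound): 0×; c2 (bound): 0×; a2 (bound): 0×
uses in reading order: a, c
typing: ill-typed: an application expects (Int -> Bool) -> Int -> Str -> Bool but receives (Int -> Bool) -> Int -> Str -> Int -> Int
ordered ✗ (fails simple typing)
linear ✗ (a type mismatch blocks all five)
affine ✗ (the type mismatch rejects it)
relevant ✗ (not simply typable)
unrestricted ✗ (fails simple typing)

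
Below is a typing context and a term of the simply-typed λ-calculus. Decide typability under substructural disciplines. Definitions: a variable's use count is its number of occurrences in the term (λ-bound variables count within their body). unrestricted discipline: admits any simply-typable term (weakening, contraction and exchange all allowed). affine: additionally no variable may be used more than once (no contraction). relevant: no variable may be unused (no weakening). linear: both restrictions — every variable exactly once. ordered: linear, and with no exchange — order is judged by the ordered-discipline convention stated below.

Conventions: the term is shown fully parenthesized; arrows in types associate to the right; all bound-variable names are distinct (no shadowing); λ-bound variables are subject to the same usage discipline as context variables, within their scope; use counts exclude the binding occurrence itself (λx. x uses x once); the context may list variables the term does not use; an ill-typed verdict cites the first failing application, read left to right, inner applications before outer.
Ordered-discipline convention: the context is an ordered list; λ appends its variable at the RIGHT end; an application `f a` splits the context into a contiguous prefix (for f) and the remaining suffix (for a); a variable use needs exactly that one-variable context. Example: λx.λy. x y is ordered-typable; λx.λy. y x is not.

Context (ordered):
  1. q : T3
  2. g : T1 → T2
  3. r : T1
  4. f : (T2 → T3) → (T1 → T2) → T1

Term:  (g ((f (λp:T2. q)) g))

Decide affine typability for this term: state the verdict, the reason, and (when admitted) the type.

no — uses contraction: g ×2
usage: q: 1, g: 2, r: 0, f: 1, p [bound]: 0
left-to-right use order: g, f, q, g
typing: well-typed — term : T2
all disciplines: ordered ✗ | linear ✗ | affine ✗ | relevant ✗ | unrestricted ✓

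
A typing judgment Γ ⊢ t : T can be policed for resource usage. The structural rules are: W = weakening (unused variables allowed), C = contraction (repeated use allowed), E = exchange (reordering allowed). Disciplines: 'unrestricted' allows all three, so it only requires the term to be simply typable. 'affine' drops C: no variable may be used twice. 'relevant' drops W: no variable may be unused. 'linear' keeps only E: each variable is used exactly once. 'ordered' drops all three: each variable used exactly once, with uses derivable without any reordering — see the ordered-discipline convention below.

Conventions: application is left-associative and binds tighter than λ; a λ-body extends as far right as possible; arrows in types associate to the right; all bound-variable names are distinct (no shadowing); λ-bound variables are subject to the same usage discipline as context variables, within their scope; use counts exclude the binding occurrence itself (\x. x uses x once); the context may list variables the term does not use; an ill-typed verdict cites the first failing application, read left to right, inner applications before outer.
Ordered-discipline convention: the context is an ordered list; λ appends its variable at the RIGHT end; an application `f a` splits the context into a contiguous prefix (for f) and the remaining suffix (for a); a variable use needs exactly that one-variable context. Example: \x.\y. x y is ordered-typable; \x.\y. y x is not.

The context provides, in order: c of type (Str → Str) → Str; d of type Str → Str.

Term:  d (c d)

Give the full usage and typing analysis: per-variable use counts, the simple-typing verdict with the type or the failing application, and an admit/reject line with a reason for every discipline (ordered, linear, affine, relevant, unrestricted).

usage: c ×1; d ×2
left-to-right use order: d, c, d
typing: well-typed at Str
ordered ✗ (d ×2 used more than once (contraction))
linear ✗ (d ×2 used more than once (contraction))
affine ✗ (d ×2 used more than once (contraction))
relevant ✓ (c, d: all used, weakening unneeded)
unrestricted ✓ (well-typed at Str; no restrictions here)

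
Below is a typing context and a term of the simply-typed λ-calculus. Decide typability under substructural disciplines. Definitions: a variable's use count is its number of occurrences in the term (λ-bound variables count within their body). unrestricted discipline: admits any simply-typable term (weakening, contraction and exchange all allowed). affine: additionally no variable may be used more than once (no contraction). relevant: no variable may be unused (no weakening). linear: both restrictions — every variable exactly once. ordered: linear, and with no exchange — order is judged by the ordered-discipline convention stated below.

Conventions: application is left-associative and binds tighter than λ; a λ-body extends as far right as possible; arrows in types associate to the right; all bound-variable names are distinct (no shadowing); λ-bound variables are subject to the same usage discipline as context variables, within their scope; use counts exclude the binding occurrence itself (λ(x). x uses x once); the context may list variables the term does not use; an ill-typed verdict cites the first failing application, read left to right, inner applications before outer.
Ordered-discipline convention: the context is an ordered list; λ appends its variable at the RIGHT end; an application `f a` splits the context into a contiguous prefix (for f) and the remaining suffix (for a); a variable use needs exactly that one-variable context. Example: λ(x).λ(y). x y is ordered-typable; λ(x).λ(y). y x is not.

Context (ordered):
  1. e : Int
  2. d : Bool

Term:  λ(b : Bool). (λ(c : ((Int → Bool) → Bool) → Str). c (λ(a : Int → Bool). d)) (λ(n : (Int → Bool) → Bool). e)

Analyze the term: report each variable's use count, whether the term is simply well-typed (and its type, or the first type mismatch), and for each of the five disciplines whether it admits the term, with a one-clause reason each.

variable uses: e: 1; d: 1; b (λ-bound): 0; c (λ-bound): 1; a (λ-bound): 0; n (λ-bound): 0
uses in reading order: c, d, e
typing: ill-typed: argument of type ((Int → Bool) → Bool) → Int where ((Int → Bool) → Bool) → Str is required
ordered ✗ (the type mismatch rejects it)
linear ✗ (not simply typable)
affine ✗ (fails simple typing)
relevant ✗ (a type mismatch blocks all five)
unrestricted ✗ (the type mismatch rejects it)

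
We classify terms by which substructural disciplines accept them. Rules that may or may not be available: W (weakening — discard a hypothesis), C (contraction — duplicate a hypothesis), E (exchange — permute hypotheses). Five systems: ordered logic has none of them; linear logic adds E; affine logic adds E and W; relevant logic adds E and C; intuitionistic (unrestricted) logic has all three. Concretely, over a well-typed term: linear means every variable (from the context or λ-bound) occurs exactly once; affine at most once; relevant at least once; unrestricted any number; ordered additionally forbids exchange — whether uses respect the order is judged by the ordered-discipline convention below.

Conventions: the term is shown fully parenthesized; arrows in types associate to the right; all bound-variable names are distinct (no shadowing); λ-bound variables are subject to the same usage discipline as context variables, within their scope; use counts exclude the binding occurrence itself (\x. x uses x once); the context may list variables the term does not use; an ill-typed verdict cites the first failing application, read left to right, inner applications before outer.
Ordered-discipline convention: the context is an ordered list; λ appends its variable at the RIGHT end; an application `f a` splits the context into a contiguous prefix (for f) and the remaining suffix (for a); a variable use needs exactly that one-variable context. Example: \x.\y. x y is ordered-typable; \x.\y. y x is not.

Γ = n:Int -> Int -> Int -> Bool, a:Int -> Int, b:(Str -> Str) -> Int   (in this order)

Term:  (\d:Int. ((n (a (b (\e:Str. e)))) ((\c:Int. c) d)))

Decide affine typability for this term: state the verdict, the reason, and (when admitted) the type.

yes — at most one use each (n, a, b, d, e, c); term : Int -> Int -> Bool
use counts: n: 1; a: 1; b: 1; d [bound]: 1; e [bound]: 1; c [bound]: 1
order of uses: n, a, b, e, c, d
typing: ✓ — Int -> Int -> Bool
across the five disciplines: ordered ✓; linear ✓; affine ✓; relevant ✓; unrestricted ✓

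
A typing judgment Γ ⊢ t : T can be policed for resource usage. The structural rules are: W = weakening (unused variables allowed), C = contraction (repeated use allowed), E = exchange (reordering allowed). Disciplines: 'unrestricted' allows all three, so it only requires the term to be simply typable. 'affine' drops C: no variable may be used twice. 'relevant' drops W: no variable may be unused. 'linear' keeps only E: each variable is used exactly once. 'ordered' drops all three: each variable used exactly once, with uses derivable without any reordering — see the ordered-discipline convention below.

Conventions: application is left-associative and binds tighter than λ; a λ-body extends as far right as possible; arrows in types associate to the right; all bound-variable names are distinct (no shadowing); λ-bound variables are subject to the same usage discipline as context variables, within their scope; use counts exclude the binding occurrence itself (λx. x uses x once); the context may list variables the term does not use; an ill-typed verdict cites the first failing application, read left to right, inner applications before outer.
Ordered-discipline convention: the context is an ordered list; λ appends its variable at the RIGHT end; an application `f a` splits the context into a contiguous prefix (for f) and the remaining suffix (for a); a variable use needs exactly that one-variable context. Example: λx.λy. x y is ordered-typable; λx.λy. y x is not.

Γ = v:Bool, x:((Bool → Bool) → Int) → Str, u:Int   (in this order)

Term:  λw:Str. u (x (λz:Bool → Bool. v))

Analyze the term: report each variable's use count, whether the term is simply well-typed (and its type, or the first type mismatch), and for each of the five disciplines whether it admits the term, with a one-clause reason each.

variable uses: v: 1×; x: 1×; u: 1×; w [bound]: 0×; z [bound]: 0×
order of uses: u, x, v
typing: ill-typed: an application expects (Bool → Bool) → Int but receives (Bool → Bool) → Bool
ordered: ✗, a type mismatch blocks all five
linear: ✗, the type mismatch rejects it
affine: ✗, not simply typable
relevant: ✗, fails simple typing
unrestricted: ✗, a type mismatch blocks all five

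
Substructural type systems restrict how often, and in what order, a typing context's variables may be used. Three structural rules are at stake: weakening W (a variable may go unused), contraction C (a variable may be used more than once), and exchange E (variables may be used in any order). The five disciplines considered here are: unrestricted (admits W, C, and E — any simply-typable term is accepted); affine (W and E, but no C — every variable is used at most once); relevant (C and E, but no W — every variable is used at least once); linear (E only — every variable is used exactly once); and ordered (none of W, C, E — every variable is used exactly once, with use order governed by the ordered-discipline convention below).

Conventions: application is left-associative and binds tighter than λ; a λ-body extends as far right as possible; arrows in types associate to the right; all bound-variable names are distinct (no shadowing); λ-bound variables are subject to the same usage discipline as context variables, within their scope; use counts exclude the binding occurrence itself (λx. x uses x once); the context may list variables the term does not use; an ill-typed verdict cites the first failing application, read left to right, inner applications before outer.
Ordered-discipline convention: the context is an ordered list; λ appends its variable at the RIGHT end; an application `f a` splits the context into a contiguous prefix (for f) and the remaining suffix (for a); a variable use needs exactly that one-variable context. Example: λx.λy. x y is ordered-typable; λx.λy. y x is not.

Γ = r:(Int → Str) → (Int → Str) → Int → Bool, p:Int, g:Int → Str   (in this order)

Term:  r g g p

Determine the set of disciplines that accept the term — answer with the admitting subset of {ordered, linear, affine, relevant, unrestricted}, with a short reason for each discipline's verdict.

admitting disciplines: relevant, unrestricted
usage: r ×1, p ×1, g ×2
order of uses: r, g, g, p
typing: the term checks, with type Bool
ordered: ✗ — needs contraction — g ×2
linear: ✗ — needs contraction — g ×2
affine: ✗ — needs contraction — g ×2
relevant: ✓ — every one of r, p, g appears
unrestricted: ✓ — well-typed at Bool; no restrictions here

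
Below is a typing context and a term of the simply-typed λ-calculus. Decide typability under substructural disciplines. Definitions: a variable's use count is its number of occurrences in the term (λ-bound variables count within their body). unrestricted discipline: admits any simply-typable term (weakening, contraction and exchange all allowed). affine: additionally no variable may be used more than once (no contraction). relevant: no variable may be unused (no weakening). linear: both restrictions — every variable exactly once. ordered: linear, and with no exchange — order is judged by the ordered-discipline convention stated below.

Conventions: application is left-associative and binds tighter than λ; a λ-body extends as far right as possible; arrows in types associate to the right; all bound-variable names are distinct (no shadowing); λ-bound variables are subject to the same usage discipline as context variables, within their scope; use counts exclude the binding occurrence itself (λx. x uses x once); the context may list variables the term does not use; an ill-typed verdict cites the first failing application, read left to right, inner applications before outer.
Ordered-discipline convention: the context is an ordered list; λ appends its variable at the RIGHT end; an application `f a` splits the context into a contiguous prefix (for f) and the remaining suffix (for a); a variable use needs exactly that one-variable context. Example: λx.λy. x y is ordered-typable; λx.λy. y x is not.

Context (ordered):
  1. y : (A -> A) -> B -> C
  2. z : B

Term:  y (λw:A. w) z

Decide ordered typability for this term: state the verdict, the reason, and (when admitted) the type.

yes — y, z, w once each; derivable with no W/C/E; term : C
use counts: y: 1×, z: 1×, w (λ-bound): 1×
use order (left to right): y, w, z
typing: ✓ — C
per-discipline verdicts: ordered ✓, linear ✓, affine ✓, relevant ✓, unrestricted ✓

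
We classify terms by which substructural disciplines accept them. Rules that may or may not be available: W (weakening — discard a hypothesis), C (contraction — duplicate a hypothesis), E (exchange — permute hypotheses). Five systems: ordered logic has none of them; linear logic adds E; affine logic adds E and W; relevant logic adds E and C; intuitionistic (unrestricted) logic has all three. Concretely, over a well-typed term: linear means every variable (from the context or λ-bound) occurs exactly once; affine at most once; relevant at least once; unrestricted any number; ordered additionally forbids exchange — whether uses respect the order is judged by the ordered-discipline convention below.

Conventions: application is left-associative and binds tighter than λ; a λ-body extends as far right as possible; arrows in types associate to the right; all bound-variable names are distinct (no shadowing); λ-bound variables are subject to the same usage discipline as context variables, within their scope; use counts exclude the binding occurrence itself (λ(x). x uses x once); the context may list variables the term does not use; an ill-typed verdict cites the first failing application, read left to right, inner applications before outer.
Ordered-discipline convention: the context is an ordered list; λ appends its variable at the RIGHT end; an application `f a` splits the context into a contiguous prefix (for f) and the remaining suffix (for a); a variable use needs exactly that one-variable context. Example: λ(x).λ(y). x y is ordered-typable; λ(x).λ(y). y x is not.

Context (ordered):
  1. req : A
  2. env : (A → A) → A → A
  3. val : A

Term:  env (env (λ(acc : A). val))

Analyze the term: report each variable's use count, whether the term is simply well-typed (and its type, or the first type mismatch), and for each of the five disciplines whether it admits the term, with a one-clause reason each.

variable uses: req ×0, env ×2, val ×1, acc (bound) ×0
use order (left to right): env, env, val
typing: well-typed at A → A
ordered ✗ (env ×2 used more than once (contraction); unused: req, acc — weakening required)
linear ✗ (env ×2 used more than once (contraction); unused: req, acc — weakening required)
affine ✗ (env ×2 used more than once (contraction))
relevant ✗ (unused: req, acc — weakening required)
unrestricted ✓ (typability at A → A is all that's needed)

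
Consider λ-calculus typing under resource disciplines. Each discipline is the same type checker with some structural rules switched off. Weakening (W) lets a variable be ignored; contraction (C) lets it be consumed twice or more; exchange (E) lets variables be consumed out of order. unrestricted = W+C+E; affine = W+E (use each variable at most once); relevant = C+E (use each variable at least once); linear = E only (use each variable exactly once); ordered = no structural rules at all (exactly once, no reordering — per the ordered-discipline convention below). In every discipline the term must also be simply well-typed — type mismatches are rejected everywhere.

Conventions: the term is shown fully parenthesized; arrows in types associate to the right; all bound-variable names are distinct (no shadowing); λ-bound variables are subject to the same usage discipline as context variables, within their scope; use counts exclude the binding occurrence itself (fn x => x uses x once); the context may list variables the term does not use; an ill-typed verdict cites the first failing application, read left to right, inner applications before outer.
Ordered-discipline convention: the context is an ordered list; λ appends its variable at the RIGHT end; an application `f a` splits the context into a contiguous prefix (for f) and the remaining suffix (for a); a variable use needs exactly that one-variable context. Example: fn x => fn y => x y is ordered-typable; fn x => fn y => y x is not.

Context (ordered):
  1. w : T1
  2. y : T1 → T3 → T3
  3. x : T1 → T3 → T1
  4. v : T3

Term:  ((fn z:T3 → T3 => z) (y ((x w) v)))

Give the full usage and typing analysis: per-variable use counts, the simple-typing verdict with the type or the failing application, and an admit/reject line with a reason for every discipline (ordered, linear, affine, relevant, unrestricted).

counts: w: 1×; y: 1×; x: 1×; v: 1×; z (bound): 1×
left-to-right use order: z, y, x, w, v
typing: well-typed at T3 → T3
ordered: ✗, no ordered split (uses run z, y, x, w, v)
linear: ✓, w, y, x, v, z: one use apiece
affine: ✓, at most one use each (w, y, x, v, z)
relevant: ✓, at least one use each (w, y, x, v, z)
unrestricted: ✓, typability at T3 → T3 is all that's needed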